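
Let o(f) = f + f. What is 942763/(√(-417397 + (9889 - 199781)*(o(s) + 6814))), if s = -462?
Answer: -942763*I*√1118881277/1118881277 ≈ -28.185*I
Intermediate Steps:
o(f) = 2*f
942763/(√(-417397 + (9889 - 199781)*(o(s) + 6814))) = 942763/(√(-417397 + (9889 - 199781)*(2*(-462) + 6814))) = 942763/(√(-417397 - 189892*(-924 + 6814))) = 942763/(√(-417397 - 189892*5890)) = 942763/(√(-417397 - 1118463880)) = 942763/(√(-1118881277)) = 942763/((I*√1118881277)) = 942763*(-I*√1118881277/1118881277) = -942763*I*√1118881277/1118881277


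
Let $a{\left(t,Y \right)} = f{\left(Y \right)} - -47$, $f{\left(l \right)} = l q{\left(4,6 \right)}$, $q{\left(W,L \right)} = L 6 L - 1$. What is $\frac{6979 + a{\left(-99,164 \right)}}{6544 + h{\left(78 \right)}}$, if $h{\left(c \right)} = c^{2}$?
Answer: $\frac{21143}{6314} \approx 3.3486$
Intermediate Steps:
$q{\left(W,L \right)} = -1 + 6 L^{2}$ ($q{\left(W,L \right)} = 6 L L - 1 = 6 L^{2} - 1 = -1 + 6 L^{2}$)
$f{\left(l \right)} = 215 l$ ($f{\left(l \right)} = l \left(-1 + 6 \cdot 6^{2}\right) = l \left(-1 + 6 \cdot 36\right) = l \left(-1 + 216\right) = l 215 = 215 l$)
$a{\left(t,Y \right)} = 47 + 215 Y$ ($a{\left(t,Y \right)} = 215 Y - -47 = 215 Y + 47 = 47 + 215 Y$)
$\frac{6979 + a{\left(-99,164 \right)}}{6544 + h{\left(78 \right)}} = \frac{6979 + \left(47 + 215 \cdot 164\right)}{6544 + 78^{2}} = \frac{6979 + \left(47 + 35260\right)}{6544 + 6084} = \frac{6979 + 35307}{12628} = 42286 \cdot \frac{1}{12628} = \frac{21143}{6314}$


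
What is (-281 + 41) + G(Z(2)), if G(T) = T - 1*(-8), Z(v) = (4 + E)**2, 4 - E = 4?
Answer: -216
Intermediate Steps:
E = 0 (E = 4 - 1*4 = 4 - 4 = 0)
Z(v) = 16 (Z(v) = (4 + 0)**2 = 4**2 = 16)
G(T) = 8 + T (G(T) = T + 8 = 8 + T)
(-281 + 41) + G(Z(2)) = (-281 + 41) + (8 + 16) = -240 + 24 = -216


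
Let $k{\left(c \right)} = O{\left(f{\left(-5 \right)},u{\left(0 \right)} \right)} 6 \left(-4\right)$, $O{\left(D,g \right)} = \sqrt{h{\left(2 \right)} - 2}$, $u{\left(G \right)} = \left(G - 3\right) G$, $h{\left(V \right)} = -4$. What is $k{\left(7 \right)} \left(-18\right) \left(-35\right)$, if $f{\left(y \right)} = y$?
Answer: $- 15120 i \sqrt{6} \approx - 37036.0 i$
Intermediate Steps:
$u{\left(G \right)} = G \left(-3 + G\right)$ ($u{\left(G \right)} = \left(-3 + G\right) G = G \left(-3 + G\right)$)
$O{\left(D,g \right)} = i \sqrt{6}$ ($O{\left(D,g \right)} = \sqrt{-4 - 2} = \sqrt{-6} = i \sqrt{6}$)
$k{\left(c \right)} = - 24 i \sqrt{6}$ ($k{\left(c \right)} = i \sqrt{6} \cdot 6 \left(-4\right) = 6 i \sqrt{6} \left(-4\right) = - 24 i \sqrt{6}$)
$k{\left(7 \right)} \left(-18\right) \left(-35\right) = - 24 i \sqrt{6} \left(-18\right) \left(-35\right) = 432 i \sqrt{6} \left(-35\right) = - 15120 i \sqrt{6}$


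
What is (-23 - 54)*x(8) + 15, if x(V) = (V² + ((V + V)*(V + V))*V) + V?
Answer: -163225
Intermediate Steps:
x(V) = V + V² + 4*V³ (x(V) = (V² + ((2*V)*(2*V))*V) + V = (V² + (4*V²)*V) + V = (V² + 4*V³) + V = V + V² + 4*V³)
(-23 - 54)*x(8) + 15 = (-23 - 54)*(8*(1 + 8 + 4*8²)) + 15 = -616*(1 + 8 + 4*64) + 15 = -616*(1 + 8 + 256) + 15 = -616*265 + 15 = -77*2120 + 15 = -163240 + 15 = -163225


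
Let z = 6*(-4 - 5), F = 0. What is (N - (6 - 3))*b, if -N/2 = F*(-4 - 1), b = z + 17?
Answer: 111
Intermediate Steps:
z = -54 (z = 6*(-9) = -54)
b = -37 (b = -54 + 17 = -37)
N = 0 (N = -0*(-4 - 1) = -0*(-5) = -2*0 = 0)
(N - (6 - 3))*b = (0 - (6 - 3))*(-37) = (0 - 1*3)*(-37) = (0 - 3)*(-37) = -3*(-37) = 111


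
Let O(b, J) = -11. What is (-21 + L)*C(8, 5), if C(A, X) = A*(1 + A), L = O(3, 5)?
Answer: -2304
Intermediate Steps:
L = -11
(-21 + L)*C(8, 5) = (-21 - 11)*(8*(1 + 8)) = -256*9 = -32*72 = -2304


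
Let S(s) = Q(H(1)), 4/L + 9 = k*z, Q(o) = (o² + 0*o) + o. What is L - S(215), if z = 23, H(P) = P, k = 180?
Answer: -8258/4131 ≈ -1.9990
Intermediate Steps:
Q(o) = o + o² (Q(o) = (o² + 0) + o = o² + o = o + o²)
L = 4/4131 (L = 4/(-9 + 180*23) = 4/(-9 + 4140) = 4/4131 ≈ 0.00096829)
S(s) = 2 (S(s) = 1*(1 + 1) = 1*2 = 2)
L - S(215) = 4/4131 - 1*2 = 4/4131 - 2 = -8258/4131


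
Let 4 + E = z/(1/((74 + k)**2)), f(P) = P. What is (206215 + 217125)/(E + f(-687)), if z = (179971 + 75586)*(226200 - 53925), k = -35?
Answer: 105835/16740917746871 ≈ 6.3219e-9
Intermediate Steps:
z = 44026082175 (z = 255557*172275 = 44026082175)
E = 66963670988171 (E = -4 + 44026082175/(1/((74 - 35)**2)) = -4 + 44026082175/(1/(39**2)) = -4 + 44026082175/(1/1521) = -4 + 44026082175*1521 = -4 + 66963670988175 = 66963670988171)
(206215 + 217125)/(E + f(-687)) = (206215 + 217125)/(66963670988171 - 687) = 423340/66963670987484 = 423340*(1/66963670987484) = 105835/16740917746871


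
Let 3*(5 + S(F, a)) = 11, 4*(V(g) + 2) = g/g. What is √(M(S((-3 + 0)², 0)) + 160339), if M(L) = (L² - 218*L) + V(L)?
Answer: √5782669/6 ≈ 400.79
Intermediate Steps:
V(g) = -7/4 (V(g) = -2 + (g/g)/4 = -2 + (¼)*1 = -2 + ¼ = -7/4)
S(F, a) = -4/3 (S(F, a) = -5 + (⅓)*11 = -5 + 11/3 = -4/3)
M(L) = -7/4 + L² - 218*L (M(L) = (L² - 218*L) - 7/4 = -7/4 + L² - 218*L)
√(M(S((-3 + 0)², 0)) + 160339) = √((-7/4 + (-4/3)² - 218*(-4/3)) + 160339) = √((-7/4 + 16/9 + 872/3) + 160339) = √(10465/36 + 160339) = √(5782669/36) = √5782669/6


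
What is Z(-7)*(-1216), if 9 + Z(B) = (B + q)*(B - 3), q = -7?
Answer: -159296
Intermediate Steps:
Z(B) = -9 + (-7 + B)*(-3 + B) (Z(B) = -9 + (B - 7)*(B - 3) = -9 + (-7 + B)*(-3 + B))
Z(-7)*(-1216) = (12 + (-7)**2 - 10*(-7))*(-1216) = (12 + 49 + 70)*(-1216) = 131*(-1216) = -159296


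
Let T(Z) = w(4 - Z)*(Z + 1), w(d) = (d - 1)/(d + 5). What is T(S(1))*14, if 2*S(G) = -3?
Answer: -3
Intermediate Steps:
w(d) = (-1 + d)/(5 + d)
S(G) = -3/2 (S(G) = (½)*(-3) = -3/2)
T(Z) = (1 + Z)*(3 - Z)/(9 - Z) (T(Z) = ((-1 + (4 - Z))/(5 + (4 - Z)))*(Z + 1) = ((3 - Z)/(9 - Z))*(1 + Z) = (1 + Z)*(3 - Z)/(9 - Z))
T(S(1))*14 = ((1 - 3/2)*(-3 - 3/2)/(-9 - 3/2))*14 = (-½*(-9/2)/(-21/2))*14 = -2/21*(-½)*(-9/2)*14 = -3/14*14 = -3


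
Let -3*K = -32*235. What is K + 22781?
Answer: 75863/3 ≈ 25288.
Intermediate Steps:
K = 7520/3 (K = -(-32)*235/3 = -⅓*(-7520) = 7520/3 ≈ 2506.7)
K + 22781 = 7520/3 + 22781 = 75863/3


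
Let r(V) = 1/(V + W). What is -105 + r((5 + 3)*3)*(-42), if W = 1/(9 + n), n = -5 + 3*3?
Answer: -33411/313 ≈ -106.74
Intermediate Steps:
n = 4 (n = -5 + 9 = 4)
W = 1/13 (W = 1/(9 + 4) = 1/13 ≈ 0.076923)
r(V) = 1/(1/13 + V) (r(V) = 1/(V + 1/13) = 1/(1/13 + V))
-105 + r((5 + 3)*3)*(-42) = -105 + (13/(1 + 13*((5 + 3)*3)))*(-42) = -105 + (13/(1 + 13*(8*3)))*(-42) = -105 + (13/(1 + 13*24))*(-42) = -105 + (13/(1 + 312))*(-42) = -105 + (13/313)*(-42) = -105 - 546/313 = -33411/313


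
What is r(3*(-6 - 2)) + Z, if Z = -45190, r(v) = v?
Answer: -45214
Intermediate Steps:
r(3*(-6 - 2)) + Z = 3*(-6 - 2) - 45190 = 3*(-8) - 45190 = -24 - 45190 = -45214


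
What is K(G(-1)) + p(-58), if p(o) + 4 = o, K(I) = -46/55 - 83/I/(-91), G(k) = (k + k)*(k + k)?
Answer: -1253419/20020 ≈ -62.608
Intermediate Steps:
G(k) = 4*k² (G(k) = (2*k)*(2*k) = 4*k²)
K(I) = -46/55 + 83/(91*I) (K(I) = -46*1/55 - 83/I*(-1/91) = -46/55 + 83/(91*I))
p(o) = -4 + o
K(G(-1)) + p(-58) = (4565 - 16744*(-1)²)/(5005*((4*(-1)²))) + (-4 - 58) = (4565 - 16744)/(5005*((4*1))) - 62 = (1/5005)*(4565 - 4186*4)/4 - 62 = (1/5005)*(¼)*(4565 - 16744) - 62 = (1/5005)*(¼)*(-12179) - 62 = -12179/20020 - 62 = -1253419/20020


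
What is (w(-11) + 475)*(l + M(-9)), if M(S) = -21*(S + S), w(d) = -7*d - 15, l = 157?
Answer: 287295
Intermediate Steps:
w(d) = -15 - 7*d
M(S) = -42*S
(w(-11) + 475)*(l + M(-9)) = ((-15 - 7*(-11)) + 475)*(157 - 42*(-9)) = ((-15 + 77) + 475)*(157 + 378) = (62 + 475)*535 = 537*535 = 287295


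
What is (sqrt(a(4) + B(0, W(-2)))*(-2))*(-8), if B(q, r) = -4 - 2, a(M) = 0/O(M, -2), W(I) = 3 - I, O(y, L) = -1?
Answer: 16*I*sqrt(6) ≈ 39.192*I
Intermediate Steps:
a(M) = 0 (a(M) = 0/(-1) = 0*(-1) = 0)
B(q, r) = -6
(sqrt(a(4) + B(0, W(-2)))*(-2))*(-8) = (sqrt(0 - 6)*(-2))*(-8) = (sqrt(-6)*(-2))*(-8) = ((I*sqrt(6))*(-2))*(-8) = -2*I*sqrt(6)*(-8) = 16*I*sqrt(6)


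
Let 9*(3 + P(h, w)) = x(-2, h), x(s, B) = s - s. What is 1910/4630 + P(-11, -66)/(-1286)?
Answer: 247015/595418 ≈ 0.41486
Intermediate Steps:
x(s, B) = 0
P(h, w) = -3 (P(h, w) = -3 + (⅑)*0 = -3 + 0 = -3)
1910/4630 + P(-11, -66)/(-1286) = 1910/4630 - 3/(-1286) = 1910*(1/4630) - 3*(-1/1286) = 191/463 + 3/1286 = 247015/595418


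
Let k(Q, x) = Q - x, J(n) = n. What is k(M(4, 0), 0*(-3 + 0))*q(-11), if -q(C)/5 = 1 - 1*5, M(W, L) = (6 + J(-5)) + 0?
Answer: 20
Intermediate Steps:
M(W, L) = 1 (M(W, L) = (6 - 5) + 0 = 1 + 0 = 1)
q(C) = 20 (q(C) = -5*(1 - 1*5) = -5*(1 - 5) = -5*(-4) = 20)
k(M(4, 0), 0*(-3 + 0))*q(-11) = (1 - 0*(-3 + 0))*20 = (1 - 0*(-3))*20 = (1 - 1*0)*20 = (1 + 0)*20 = 1*20 = 20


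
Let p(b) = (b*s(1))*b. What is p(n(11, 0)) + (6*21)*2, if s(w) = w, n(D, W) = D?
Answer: 373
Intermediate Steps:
p(b) = b² (p(b) = (b*1)*b = b*b = b²)
p(n(11, 0)) + (6*21)*2 = 11² + (6*21)*2 = 121 + 126*2 = 121 + 252 = 373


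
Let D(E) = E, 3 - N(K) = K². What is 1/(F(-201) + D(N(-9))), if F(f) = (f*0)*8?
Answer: -1/78 ≈ -0.012821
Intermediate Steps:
F(f) = 0 (F(f) = 0*8 = 0)
N(K) = 3 - K²
1/(F(-201) + D(N(-9))) = 1/(0 + (3 - 1*(-9)²)) = 1/(0 + (3 - 1*81)) = 1/(0 + (3 - 81)) = 1/(0 - 78) = 1/(-78) = -1/78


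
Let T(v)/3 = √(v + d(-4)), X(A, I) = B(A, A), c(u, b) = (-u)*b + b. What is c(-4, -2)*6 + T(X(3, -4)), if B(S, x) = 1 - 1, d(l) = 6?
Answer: -60 + 3*√6 ≈ -52.652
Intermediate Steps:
c(u, b) = b - b*u (c(u, b) = -b*u + b = b - b*u)
B(S, x) = 0
X(A, I) = 0
T(v) = 3*√(6 + v) (T(v) = 3*√(v + 6) = 3*√(6 + v))
c(-4, -2)*6 + T(X(3, -4)) = -2*(1 - 1*(-4))*6 + 3*√(6 + 0) = -2*(1 + 4)*6 + 3*√6 = -2*5*6 + 3*√6 = -10*6 + 3*√6 = -60 + 3*√6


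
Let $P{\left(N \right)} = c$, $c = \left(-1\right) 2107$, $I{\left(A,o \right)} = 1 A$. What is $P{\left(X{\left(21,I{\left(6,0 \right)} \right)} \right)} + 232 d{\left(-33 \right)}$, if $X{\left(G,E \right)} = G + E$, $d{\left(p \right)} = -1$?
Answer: $-2339$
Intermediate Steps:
$I{\left(A,o \right)} = A$
$X{\left(G,E \right)} = E + G$
$c = -2107$
$P{\left(N \right)} = -2107$
$P{\left(X{\left(21,I{\left(6,0 \right)} \right)} \right)} + 232 d{\left(-33 \right)} = -2107 + 232 \left(-1\right) = -2107 - 232 = -2339$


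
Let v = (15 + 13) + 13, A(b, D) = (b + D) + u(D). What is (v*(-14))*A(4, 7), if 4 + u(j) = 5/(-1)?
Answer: -1148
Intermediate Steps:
u(j) = -9 (u(j) = -4 + 5/(-1) = -4 + 5*(-1) = -4 - 5 = -9)
A(b, D) = -9 + D + b (A(b, D) = (b + D) - 9 = (D + b) - 9 = -9 + D + b)
v = 41 (v = 28 + 13 = 41)
(v*(-14))*A(4, 7) = (41*(-14))*(-9 + 7 + 4) = -574*2 = -1148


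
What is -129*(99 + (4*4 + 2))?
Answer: -15093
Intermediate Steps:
-129*(99 + (4*4 + 2)) = -129*(99 + (16 + 2)) = -129*(99 + 18) = -129*117 = -15093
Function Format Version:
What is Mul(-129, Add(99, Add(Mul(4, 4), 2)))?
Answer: -15093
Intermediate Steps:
Mul(-129, Add(99, Add(Mul(4, 4), 2))) = Mul(-129, Add(99, Add(16, 2))) = Mul(-129, Add(99, 18)) = Mul(-129, 117) = -15093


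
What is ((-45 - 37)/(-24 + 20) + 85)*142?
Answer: 14981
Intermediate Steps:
((-45 - 37)/(-24 + 20) + 85)*142 = (-82/(-4) + 85)*142 = (-82*(-1/4) + 85)*142 = (41/2 + 85)*142 = (211/2)*142 = 14981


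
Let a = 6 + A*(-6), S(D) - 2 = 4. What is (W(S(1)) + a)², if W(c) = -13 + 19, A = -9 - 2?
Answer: 6084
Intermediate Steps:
S(D) = 6 (S(D) = 2 + 4 = 6)
A = -11
W(c) = 6
a = 72 (a = 6 - 11*(-6) = 6 + 66 = 72)
(W(S(1)) + a)² = (6 + 72)² = 78² = 6084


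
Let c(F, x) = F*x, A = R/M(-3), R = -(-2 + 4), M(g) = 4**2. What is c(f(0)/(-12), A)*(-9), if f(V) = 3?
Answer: -9/32 ≈ -0.28125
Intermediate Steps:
M(g) = 16
R = -2 (R = -1*2 = -2)
A = -1/8 (A = -2/16 = -2*1/16 = -1/8 ≈ -0.12500)
c(f(0)/(-12), A)*(-9) = ((3/(-12))*(-1/8))*(-9) = ((3*(-1/12))*(-1/8))*(-9) = -1/4*(-1/8)*(-9) = (1/32)*(-9) = -9/32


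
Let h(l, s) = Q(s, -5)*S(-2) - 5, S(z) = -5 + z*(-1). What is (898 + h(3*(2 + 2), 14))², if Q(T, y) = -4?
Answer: 819025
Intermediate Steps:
S(z) = -5 - z
h(l, s) = 7 (h(l, s) = -4*(-5 - 1*(-2)) - 5 = -4*(-5 + 2) - 5 = -4*(-3) - 5 = 12 - 5 = 7)
(898 + h(3*(2 + 2), 14))² = (898 + 7)² = 905² = 819025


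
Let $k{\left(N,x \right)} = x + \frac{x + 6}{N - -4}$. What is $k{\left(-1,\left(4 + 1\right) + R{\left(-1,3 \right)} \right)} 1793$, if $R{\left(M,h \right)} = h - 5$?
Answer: $10758$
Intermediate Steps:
$R{\left(M,h \right)} = -5 + h$
$k{\left(N,x \right)} = x + \frac{6 + x}{4 + N}$ ($k{\left(N,x \right)} = x + \frac{6 + x}{N + 4} = x + \frac{6 + x}{4 + N}$)
$k{\left(-1,\left(4 + 1\right) + R{\left(-1,3 \right)} \right)} 1793 = \frac{6 + 5 \left(\left(4 + 1\right) + \left(-5 + 3\right)\right) - \left(\left(4 + 1\right) + \left(-5 + 3\right)\right)}{4 - 1} \cdot 1793 = \frac{6 + 5 \left(5 - 2\right) - \left(5 - 2\right)}{3} \cdot 1793 = \frac{6 + 5 \cdot 3 - 3}{3} \cdot 1793 = \frac{6 + 15 - 3}{3} \cdot 1793 = \frac{1}{3} \cdot 18 \cdot 1793 = 6 \cdot 1793 = 10758$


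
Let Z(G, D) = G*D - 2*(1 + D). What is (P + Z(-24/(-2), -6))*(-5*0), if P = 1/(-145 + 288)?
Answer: 0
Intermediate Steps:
P = 1/143 ≈ 0.0069930
Z(G, D) = -2 - 2*D + D*G (Z(G, D) = D*G + (-2 - 2*D) = -2 - 2*D + D*G)
(P + Z(-24/(-2), -6))*(-5*0) = (1/143 + (-2 - 2*(-6) - (-144)/(-2)))*(-5*0) = (1/143 + (-2 + 12 - (-144)*(-1)/2))*0 = (1/143 + (-2 + 12 - 6*12))*0 = (1/143 + (-2 + 12 - 72))*0 = (1/143 - 62)*0 = -8865/143*0 = 0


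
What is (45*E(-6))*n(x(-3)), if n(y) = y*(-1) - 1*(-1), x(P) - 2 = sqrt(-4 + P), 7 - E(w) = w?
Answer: -585 - 585*I*sqrt(7) ≈ -585.0 - 1547.8*I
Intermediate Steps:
E(w) = 7 - w
x(P) = 2 + sqrt(-4 + P)
n(y) = 1 - y (n(y) = -y + 1 = 1 - y)
(45*E(-6))*n(x(-3)) = (45*(7 - 1*(-6)))*(1 - (2 + sqrt(-4 - 3))) = (45*(7 + 6))*(1 - (2 + sqrt(-7))) = (45*13)*(1 - (2 + I*sqrt(7))) = 585*(1 + (-2 - I*sqrt(7))) = 585*(-1 - I*sqrt(7)) = -585 - 585*I*sqrt(7)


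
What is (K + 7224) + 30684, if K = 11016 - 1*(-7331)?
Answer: 56255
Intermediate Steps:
K = 18347 (K = 11016 + 7331 = 18347)
(K + 7224) + 30684 = (18347 + 7224) + 30684 = 25571 + 30684 = 56255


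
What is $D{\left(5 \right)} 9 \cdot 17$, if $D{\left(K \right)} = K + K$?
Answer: $1530$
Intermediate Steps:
$D{\left(K \right)} = 2 K$
$D{\left(5 \right)} 9 \cdot 17 = 2 \cdot 5 \cdot 9 \cdot 17 = 10 \cdot 9 \cdot 17 = 90 \cdot 17 = 1530$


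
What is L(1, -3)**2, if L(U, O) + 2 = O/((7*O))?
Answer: 169/49 ≈ 3.4490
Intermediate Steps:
L(U, O) = -13/7 (L(U, O) = -2 + O/((7*O)) = -2 + O*(1/(7*O)) = -2 + 1/7 = -13/7)
L(1, -3)**2 = (-13/7)**2 = 169/49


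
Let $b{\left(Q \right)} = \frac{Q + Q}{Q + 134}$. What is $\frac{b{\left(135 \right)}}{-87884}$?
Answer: $- \frac{135}{11820398} \approx -1.1421 \cdot 10^{-5}$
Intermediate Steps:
$b{\left(Q \right)} = \frac{2 Q}{134 + Q}$
$\frac{b{\left(135 \right)}}{-87884} = \frac{2 \cdot 135 \frac{1}{134 + 135}}{-87884} = 2 \cdot 135 \cdot \frac{1}{269} \left(- \frac{1}{87884}\right) = \frac{270}{269} \left(- \frac{1}{87884}\right) = - \frac{135}{11820398}$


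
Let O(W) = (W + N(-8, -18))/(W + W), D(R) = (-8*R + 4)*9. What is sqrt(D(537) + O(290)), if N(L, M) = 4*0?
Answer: I*sqrt(154510)/2 ≈ 196.54*I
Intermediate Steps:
N(L, M) = 0
D(R) = 36 - 72*R (D(R) = (4 - 8*R)*9 = 36 - 72*R)
O(W) = 1/2 (O(W) = (W + 0)/(W + W) = W/((2*W)) = W*(1/(2*W)) = 1/2)
sqrt(D(537) + O(290)) = sqrt((36 - 72*537) + 1/2) = sqrt((36 - 38664) + 1/2) = sqrt(-38628 + 1/2) = sqrt(-77255/2) = I*sqrt(154510)/2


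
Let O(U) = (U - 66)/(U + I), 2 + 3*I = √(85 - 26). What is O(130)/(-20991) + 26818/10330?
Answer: 564751669505/217538136397 + 64*√59/1052943545 ≈ 2.5961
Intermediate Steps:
I = -⅔ + √59/3 (I = -⅔ + √(85 - 26)/3 = -⅔ + √59/3 ≈ 1.8937)
O(U) = (-66 + U)/(-⅔ + U + √59/3) (O(U) = (U - 66)/(U + (-⅔ + √59/3)) = (-66 + U)/(-⅔ + U + √59/3))
O(130)/(-20991) + 26818/10330 = (3*(-66 + 130)/(-2 + √59 + 3*130))/(-20991) + 26818/10330 = (3*64/(-2 + √59 + 390))*(-1/20991) + 26818*(1/10330) = (3*64/(388 + √59))*(-1/20991) + 13409/5165 = (192/(388 + √59))*(-1/20991) + 13409/5165 = -64/(6997*(388 + √59)) + 13409/5165 = 13409/5165 - 64/(6997*(388 + √59))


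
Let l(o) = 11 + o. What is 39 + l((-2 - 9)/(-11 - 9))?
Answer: 1011/20 ≈ 50.550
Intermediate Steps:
39 + l((-2 - 9)/(-11 - 9)) = 39 + (11 + (-2 - 9)/(-11 - 9)) = 39 + (11 - 11/(-20)) = 39 + (11 - 11*(-1/20)) = 39 + (11 + 11/20) = 39 + 231/20 = 1011/20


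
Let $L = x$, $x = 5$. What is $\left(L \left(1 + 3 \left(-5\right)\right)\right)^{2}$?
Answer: $4900$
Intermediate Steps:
$L = 5$
$\left(L \left(1 + 3 \left(-5\right)\right)\right)^{2} = \left(5 \left(1 + 3 \left(-5\right)\right)\right)^{2} = \left(5 \left(1 - 15\right)\right)^{2} = \left(5 \left(-14\right)\right)^{2} = \left(-70\right)^{2} = 4900$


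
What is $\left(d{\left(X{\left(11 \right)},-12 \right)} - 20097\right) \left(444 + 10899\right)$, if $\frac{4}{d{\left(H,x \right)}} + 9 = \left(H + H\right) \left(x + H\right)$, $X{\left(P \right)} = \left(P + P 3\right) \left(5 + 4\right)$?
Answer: $- \frac{23109016536959}{101373} \approx -2.2796 \cdot 10^{8}$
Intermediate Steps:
$X{\left(P \right)} = 36 P$ ($X{\left(P \right)} = \left(P + 3 P\right) 9 = 4 P 9 = 36 P$)
$d{\left(H,x \right)} = \frac{4}{-9 + 2 H \left(H + x\right)}$ ($d{\left(H,x \right)} = \frac{4}{-9 + \left(H + H\right) \left(x + H\right)} = \frac{4}{-9 + 2 H \left(H + x\right)}$)
$\left(d{\left(X{\left(11 \right)},-12 \right)} - 20097\right) \left(444 + 10899\right) = \left(\frac{4}{-9 + 2 \left(36 \cdot 11\right)^{2} + 2 \cdot 36 \cdot 11 \left(-12\right)} - 20097\right) \left(444 + 10899\right) = \left(\frac{4}{-9 + 2 \cdot 396^{2} + 2 \cdot 396 \left(-12\right)} - 20097\right) 11343 = \left(\frac{4}{-9 + 2 \cdot 156816 - 9504} - 20097\right) 11343 = \left(\frac{4}{-9 + 313632 - 9504} - 20097\right) 11343 = \left(\frac{4}{304119} - 20097\right) 11343 = \left(- \frac{6111879539}{304119}\right) 11343 = - \frac{23109016536959}{101373}$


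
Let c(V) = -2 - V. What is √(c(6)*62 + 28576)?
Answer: 12*√195 ≈ 167.57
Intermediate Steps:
√(c(6)*62 + 28576) = √((-2 - 1*6)*62 + 28576) = √((-2 - 6)*62 + 28576) = √(-8*62 + 28576) = √(-496 + 28576) = √28080 = 12*√195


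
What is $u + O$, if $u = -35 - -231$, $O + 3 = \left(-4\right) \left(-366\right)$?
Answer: $1657$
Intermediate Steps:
$O = 1461$ ($O = -3 - -1464 = -3 + 1464 = 1461$)
$u = 196$ ($u = -35 + 231 = 196$)
$u + O = 196 + 1461 = 1657$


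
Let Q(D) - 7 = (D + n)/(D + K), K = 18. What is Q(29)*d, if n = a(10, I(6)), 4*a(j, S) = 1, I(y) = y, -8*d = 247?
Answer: -353951/1504 ≈ -235.34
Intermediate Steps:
d = -247/8 (d = -⅛*247 = -247/8 ≈ -30.875)
a(j, S) = ¼ (a(j, S) = (¼)*1 = ¼)
n = ¼ ≈ 0.25000
Q(D) = 7 + (¼ + D)/(18 + D) (Q(D) = 7 + (D + ¼)/(D + 18) = 7 + (¼ + D)/(18 + D))
Q(29)*d = ((505 + 32*29)/(4*(18 + 29)))*(-247/8) = ((¼)*(505 + 928)/47)*(-247/8) = ((¼)*(1/47)*1433)*(-247/8) = (1433/188)*(-247/8) = -353951/1504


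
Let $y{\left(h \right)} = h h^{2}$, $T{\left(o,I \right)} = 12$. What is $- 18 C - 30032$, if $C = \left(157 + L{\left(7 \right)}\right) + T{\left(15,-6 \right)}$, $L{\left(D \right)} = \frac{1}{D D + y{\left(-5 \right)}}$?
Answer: $- \frac{1256803}{38} \approx -33074.0$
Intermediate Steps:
$y{\left(h \right)} = h^{3}$
$L{\left(D \right)} = \frac{1}{-125 + D^{2}}$ ($L{\left(D \right)} = \frac{1}{D D + \left(-5\right)^{3}} = \frac{1}{D^{2} - 125} = \frac{1}{-125 + D^{2}}$)
$C = \frac{12843}{76}$ ($C = \left(157 + \frac{1}{-125 + 7^{2}}\right) + 12 = \left(157 + \frac{1}{-125 + 49}\right) + 12 = \left(157 + \frac{1}{-76}\right) + 12 = \left(157 - \frac{1}{76}\right) + 12 = \frac{11931}{76} + 12 = \frac{12843}{76} \approx 168.99$)
$- 18 C - 30032 = \left(-18\right) \frac{12843}{76} - 30032 = - \frac{115587}{38} - 30032 = - \frac{1256803}{38}$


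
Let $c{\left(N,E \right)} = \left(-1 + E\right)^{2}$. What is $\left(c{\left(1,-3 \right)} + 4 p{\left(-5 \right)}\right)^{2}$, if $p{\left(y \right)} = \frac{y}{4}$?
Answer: $121$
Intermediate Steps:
$p{\left(y \right)} = \frac{y}{4}$ ($p{\left(y \right)} = y \frac{1}{4} = \frac{y}{4}$)
$\left(c{\left(1,-3 \right)} + 4 p{\left(-5 \right)}\right)^{2} = \left(\left(-1 - 3\right)^{2} + 4 \cdot \frac{1}{4} \left(-5\right)\right)^{2} = \left(\left(-4\right)^{2} + 4 \left(- \frac{5}{4}\right)\right)^{2} = \left(16 - 5\right)^{2} = 11^{2} = 121$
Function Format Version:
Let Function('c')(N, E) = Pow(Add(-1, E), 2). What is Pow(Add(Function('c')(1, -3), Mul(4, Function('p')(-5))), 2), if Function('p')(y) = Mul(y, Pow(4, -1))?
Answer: 121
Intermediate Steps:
Function('p')(y) = Mul(Rational(1, 4), y) (Function('p')(y) = Mul(y, Rational(1, 4)) = Mul(Rational(1, 4), y))
Pow(Add(Function('c')(1, -3), Mul(4, Function('p')(-5))), 2) = Pow(Add(Pow(Add(-1, -3), 2), Mul(4, Mul(Rational(1, 4), -5))), 2) = Pow(Add(Pow(-4, 2), Mul(4, Rational(-5, 4))), 2) = Pow(Add(16, -5), 2) = Pow(11, 2) = 121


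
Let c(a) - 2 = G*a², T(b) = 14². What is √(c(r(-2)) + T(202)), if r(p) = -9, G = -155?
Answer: 3*I*√1373 ≈ 111.16*I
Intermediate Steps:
T(b) = 196
c(a) = 2 - 155*a²
√(c(r(-2)) + T(202)) = √((2 - 155*(-9)²) + 196) = √((2 - 155*81) + 196) = √((2 - 12555) + 196) = √(-12553 + 196) = √(-12357) = 3*I*√1373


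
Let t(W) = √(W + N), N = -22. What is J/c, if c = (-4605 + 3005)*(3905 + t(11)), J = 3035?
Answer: -43097/88721664 + 607*I*√11/4879691520 ≈ -0.00048576 + 4.1257e-7*I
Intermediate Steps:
t(W) = √(-22 + W) (t(W) = √(W - 22) = √(-22 + W))
c = -6248000 - 1600*I*√11 (c = (-4605 + 3005)*(3905 + √(-22 + 11)) = -1600*(3905 + √(-11)) = -1600*(3905 + I*√11) = -6248000 - 1600*I*√11 ≈ -6.248e+6 - 5306.6*I)
J/c = 3035/(-6248000 - 1600*I*√11)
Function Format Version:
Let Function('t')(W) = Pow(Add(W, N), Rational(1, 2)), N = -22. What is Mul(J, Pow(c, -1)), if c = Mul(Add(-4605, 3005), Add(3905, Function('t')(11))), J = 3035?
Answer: Add(Rational(-43097, 88721664), Mul(Rational(607, 4879691520), I, Pow(11, Rational(1, 2)))) ≈ Add(-0.00048576, Mul(4.1257e-7, I))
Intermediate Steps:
Function('t')(W) = Pow(Add(-22, W), Rational(1, 2)) (Function('t')(W) = Pow(Add(W, -22), Rational(1, 2)) = Pow(Add(-22, W), Rational(1, 2)))
c = Add(-6248000, Mul(-1600, I, Pow(11, Rational(1, 2)))) (c = Mul(Add(-4605, 3005), Add(3905, Pow(Add(-22, 11), Rational(1, 2)))) = Mul(-1600, Add(3905, Pow(-11, Rational(1, 2)))) = Mul(-1600, Add(3905, Mul(I, Pow(11, Rational(1, 2))))) = Add(-6248000, Mul(-1600, I, Pow(11, Rational(1, 2)))) ≈ Add(-6.2480e+6, Mul(-5306.6, I)))
Mul(J, Pow(c, -1)) = Mul(3035, Pow(Add(-6248000, Mul(-1600, I, Pow(11, Rational(1, 2)))), -1))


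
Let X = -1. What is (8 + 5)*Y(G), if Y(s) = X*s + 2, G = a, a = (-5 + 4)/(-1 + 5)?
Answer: 117/4 ≈ 29.250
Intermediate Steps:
a = -1/4 ≈ -0.25000
G = -1/4 ≈ -0.25000
Y(s) = 2 - s (Y(s) = -s + 2 = 2 - s)
(8 + 5)*Y(G) = (8 + 5)*(2 - 1*(-1/4)) = 13*(2 + 1/4) = 13*(9/4) = 117/4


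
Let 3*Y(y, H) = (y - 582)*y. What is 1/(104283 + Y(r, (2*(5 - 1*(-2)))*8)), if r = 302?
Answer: 3/228289 ≈ 1.3141e-5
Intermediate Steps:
Y(y, H) = y*(-582 + y)/3 (Y(y, H) = ((y - 582)*y)/3 = ((-582 + y)*y)/3 = (y*(-582 + y))/3 = y*(-582 + y)/3)
1/(104283 + Y(r, (2*(5 - 1*(-2)))*8)) = 1/(104283 + (1/3)*302*(-582 + 302)) = 1/(104283 + (1/3)*302*(-280)) = 1/(104283 - 84560/3) = 1/(228289/3) = 3/228289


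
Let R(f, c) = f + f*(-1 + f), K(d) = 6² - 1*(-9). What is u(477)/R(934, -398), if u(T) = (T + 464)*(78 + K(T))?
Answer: 115743/872356 ≈ 0.13268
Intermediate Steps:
K(d) = 45 (K(d) = 36 + 9 = 45)
u(T) = 57072 + 123*T (u(T) = (T + 464)*(78 + 45) = (464 + T)*123 = 57072 + 123*T)
u(477)/R(934, -398) = (57072 + 123*477)/(934²) = (57072 + 58671)/872356 = 115743*(1/872356) = 115743/872356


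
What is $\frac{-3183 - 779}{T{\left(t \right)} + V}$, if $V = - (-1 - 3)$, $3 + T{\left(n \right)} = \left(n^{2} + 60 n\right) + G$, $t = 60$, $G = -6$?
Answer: $- \frac{3962}{7195} \approx -0.55066$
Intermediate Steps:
$T{\left(n \right)} = -9 + n^{2} + 60 n$ ($T{\left(n \right)} = -3 - \left(6 - n^{2} - 60 n\right) = -3 + \left(-6 + n^{2} + 60 n\right) = -9 + n^{2} + 60 n$)
$V = 4$ ($V = \left(-1\right) \left(-4\right) = 4$)
$\frac{-3183 - 779}{T{\left(t \right)} + V} = \frac{-3183 - 779}{\left(-9 + 60^{2} + 60 \cdot 60\right) + 4} = - \frac{3962}{\left(-9 + 3600 + 3600\right) + 4} = - \frac{3962}{7191 + 4} = - \frac{3962}{7195}$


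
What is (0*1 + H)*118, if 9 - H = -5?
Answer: 1652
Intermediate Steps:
H = 14 (H = 9 - 1*(-5) = 9 + 5 = 14)
(0*1 + H)*118 = (0*1 + 14)*118 = (0 + 14)*118 = 14*118 = 1652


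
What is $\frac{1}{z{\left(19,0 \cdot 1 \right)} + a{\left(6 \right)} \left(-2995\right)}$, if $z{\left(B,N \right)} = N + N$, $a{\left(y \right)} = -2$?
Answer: $\frac{1}{5990} \approx 0.00016694$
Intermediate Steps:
$z{\left(B,N \right)} = 2 N$
$\frac{1}{z{\left(19,0 \cdot 1 \right)} + a{\left(6 \right)} \left(-2995\right)} = \frac{1}{2 \cdot 0 \cdot 1 - -5990} = \frac{1}{2 \cdot 0 + 5990} = \frac{1}{0 + 5990} = \frac{1}{5990}$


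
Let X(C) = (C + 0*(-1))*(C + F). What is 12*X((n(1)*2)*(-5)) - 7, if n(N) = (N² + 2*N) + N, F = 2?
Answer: 18233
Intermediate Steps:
n(N) = N² + 3*N
X(C) = C*(2 + C) (X(C) = (C + 0*(-1))*(C + 2) = (C + 0)*(2 + C) = C*(2 + C))
12*X((n(1)*2)*(-5)) - 7 = 12*((((1*(3 + 1))*2)*(-5))*(2 + ((1*(3 + 1))*2)*(-5))) - 7 = 12*((((1*4)*2)*(-5))*(2 + ((1*4)*2)*(-5))) - 7 = 12*(((4*2)*(-5))*(2 + (4*2)*(-5))) - 7 = 12*((8*(-5))*(2 + 8*(-5))) - 7 = 12*(-40*(2 - 40)) - 7 = 12*(-40*(-38)) - 7 = 12*1520 - 7 = 18240 - 7 = 18233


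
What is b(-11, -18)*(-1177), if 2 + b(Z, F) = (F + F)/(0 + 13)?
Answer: 72974/13 ≈ 5613.4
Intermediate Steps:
b(Z, F) = -2 + 2*F/13 (b(Z, F) = -2 + (F + F)/(0 + 13) = -2 + (2*F)/13 = -2 + (2*F)*(1/13) = -2 + 2*F/13)
b(-11, -18)*(-1177) = (-2 + (2/13)*(-18))*(-1177) = (-2 - 36/13)*(-1177) = -62/13*(-1177) = 72974/13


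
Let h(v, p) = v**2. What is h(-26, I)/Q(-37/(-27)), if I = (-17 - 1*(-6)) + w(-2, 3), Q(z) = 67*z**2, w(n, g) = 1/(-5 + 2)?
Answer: 492804/91723 ≈ 5.3727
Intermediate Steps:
w(n, g) = -1/3 (w(n, g) = 1/(-3) = -1/3)
I = -34/3 (I = (-17 - 1*(-6)) - 1/3 = (-17 + 6) - 1/3 = -11 - 1/3 = -34/3 ≈ -11.333)
h(-26, I)/Q(-37/(-27)) = (-26)**2/((67*(-37/(-27))**2)) = 676/((67*(-37*(-1/27))**2)) = 676/((67*(37/27)**2)) = 676/((67*(1369/729))) = 676/(91723/729) = 676*(729/91723) = 492804/91723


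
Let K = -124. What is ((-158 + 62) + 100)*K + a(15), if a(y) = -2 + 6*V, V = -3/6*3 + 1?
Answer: -501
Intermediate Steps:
V = -½ (V = -3*⅙*3 + 1 = -½*3 + 1 = -3/2 + 1 = -½ ≈ -0.50000)
a(y) = -5 (a(y) = -2 + 6*(-½) = -2 - 3 = -5)
((-158 + 62) + 100)*K + a(15) = ((-158 + 62) + 100)*(-124) - 5 = (-96 + 100)*(-124) - 5 = 4*(-124) - 5 = -496 - 5 = -501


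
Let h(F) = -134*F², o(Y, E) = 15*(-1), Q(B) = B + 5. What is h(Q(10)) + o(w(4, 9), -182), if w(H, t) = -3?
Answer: -30165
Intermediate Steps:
Q(B) = 5 + B
o(Y, E) = -15
h(Q(10)) + o(w(4, 9), -182) = -134*(5 + 10)² - 15 = -134*15² - 15 = -134*225 - 15 = -30150 - 15 = -30165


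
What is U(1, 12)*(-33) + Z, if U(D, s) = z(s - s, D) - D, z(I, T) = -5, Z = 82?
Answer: 280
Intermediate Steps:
U(D, s) = -5 - D
U(1, 12)*(-33) + Z = (-5 - 1*1)*(-33) + 82 = (-5 - 1)*(-33) + 82 = -6*(-33) + 82 = 198 + 82 = 280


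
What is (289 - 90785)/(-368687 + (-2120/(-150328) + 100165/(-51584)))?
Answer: 6747625013248/27490437483791 ≈ 0.24545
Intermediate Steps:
(289 - 90785)/(-368687 + (-2120/(-150328) + 100165/(-51584))) = -90496/(-368687 + (-2120*(-1/150328) + 100165*(-1/51584))) = -90496/(-368687 + (265/18791 - 7705/3968)) = -90496/(-368687 - 143733135/74562688) = -90496/(-27490437483791/74562688) = -90496*(-74562688/27490437483791) = 6747625013248/27490437483791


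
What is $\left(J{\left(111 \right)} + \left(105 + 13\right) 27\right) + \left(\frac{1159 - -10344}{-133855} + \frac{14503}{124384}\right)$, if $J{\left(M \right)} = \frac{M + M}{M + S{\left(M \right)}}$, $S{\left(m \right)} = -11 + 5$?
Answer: $\frac{371565356966767}{116545942240} \approx 3188.1$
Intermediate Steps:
$S{\left(m \right)} = -6$
$J{\left(M \right)} = \frac{2 M}{-6 + M}$ ($J{\left(M \right)} = \frac{M + M}{M - 6} = \frac{2 M}{-6 + M}$)
$\left(J{\left(111 \right)} + \left(105 + 13\right) 27\right) + \left(\frac{1159 - -10344}{-133855} + \frac{14503}{124384}\right) = \left(2 \cdot 111 \frac{1}{-6 + 111} + \left(105 + 13\right) 27\right) + \left(\frac{1159 - -10344}{-133855} + \frac{14503}{124384}\right) = \left(2 \cdot 111 \cdot \frac{1}{105} + 118 \cdot 27\right) + \left(\left(1159 + 10344\right) \left(- \frac{1}{133855}\right) + 14503 \cdot \frac{1}{124384}\right) = \left(2 \cdot 111 \cdot \frac{1}{105} + 3186\right) + \left(11503 \left(- \frac{1}{133855}\right) + \frac{14503}{124384}\right) = \left(\frac{74}{35} + 3186\right) + \left(- \frac{11503}{133855} + \frac{14503}{124384}\right) = \frac{111584}{35} + \frac{510509913}{16649420320} = \frac{371565356966767}{116545942240}$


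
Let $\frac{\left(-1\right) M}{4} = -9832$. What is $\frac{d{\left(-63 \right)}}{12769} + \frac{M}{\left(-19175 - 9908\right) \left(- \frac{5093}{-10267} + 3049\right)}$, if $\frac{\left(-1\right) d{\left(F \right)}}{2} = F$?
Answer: $\frac{13696910786458}{1453375186506069} \approx 0.0094242$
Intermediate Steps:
$M = 39328$ ($M = \left(-4\right) \left(-9832\right) = 39328$)
$d{\left(F \right)} = - 2 F$
$\frac{d{\left(-63 \right)}}{12769} + \frac{M}{\left(-19175 - 9908\right) \left(- \frac{5093}{-10267} + 3049\right)} = \frac{\left(-2\right) \left(-63\right)}{12769} + \frac{39328}{\left(-19175 - 9908\right) \left(- \frac{5093}{-10267} + 3049\right)} = 126 \cdot \frac{1}{12769} + \frac{39328}{\left(-29083\right) \left(\left(-5093\right) \left(- \frac{1}{10267}\right) + 3049\right)} = \frac{126}{12769} + \frac{39328}{\left(-29083\right) \left(\frac{5093}{10267} + 3049\right)} = \frac{126}{12769} + \frac{39328}{\left(-29083\right) \frac{31309176}{10267}} = \frac{126}{12769} + \frac{39328}{- \frac{910564765608}{10267}} = \frac{126}{12769} + 39328 \left(- \frac{10267}{910564765608}\right) = \frac{126}{12769} - \frac{50472572}{113820595701} = \frac{13696910786458}{1453375186506069}$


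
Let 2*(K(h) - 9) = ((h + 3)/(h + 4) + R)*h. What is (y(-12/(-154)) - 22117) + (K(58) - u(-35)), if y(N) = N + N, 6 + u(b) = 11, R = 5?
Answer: -104738275/4774 ≈ -21939.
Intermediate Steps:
u(b) = 5 (u(b) = -6 + 11 = 5)
K(h) = 9 + h*(5 + (3 + h)/(4 + h))/2 (K(h) = 9 + (((h + 3)/(h + 4) + 5)*h)/2 = 9 + (((3 + h)/(4 + h) + 5)*h)/2 = 9 + ((5 + (3 + h)/(4 + h))*h)/2 = 9 + (h*(5 + (3 + h)/(4 + h)))/2 = 9 + h*(5 + (3 + h)/(4 + h))/2)
y(N) = 2*N
(y(-12/(-154)) - 22117) + (K(58) - u(-35)) = (2*(-12/(-154)) - 22117) + ((72 + 6*58² + 41*58)/(2*(4 + 58)) - 1*5) = (2*(-12*(-1/154)) - 22117) + ((½)*(72 + 6*3364 + 2378)/62 - 5) = (2*(6/77) - 22117) + ((½)*(1/62)*(72 + 20184 + 2378) - 5) = (12/77 - 22117) + ((½)*(1/62)*22634 - 5) = -1702997/77 + (11317/62 - 5) = -1702997/77 + 11007/62 = -104738275/4774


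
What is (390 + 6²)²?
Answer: 181476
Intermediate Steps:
(390 + 6²)² = (390 + 36)² = 426² = 181476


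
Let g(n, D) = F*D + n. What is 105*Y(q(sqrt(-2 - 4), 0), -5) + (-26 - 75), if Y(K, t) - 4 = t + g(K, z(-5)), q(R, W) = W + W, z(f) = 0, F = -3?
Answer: -206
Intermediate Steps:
g(n, D) = n - 3*D (g(n, D) = -3*D + n = n - 3*D)
q(R, W) = 2*W
Y(K, t) = 4 + K + t (Y(K, t) = 4 + (t + (K - 3*0)) = 4 + (t + (K + 0)) = 4 + (t + K) = 4 + (K + t) = 4 + K + t)
105*Y(q(sqrt(-2 - 4), 0), -5) + (-26 - 75) = 105*(4 + 2*0 - 5) + (-26 - 75) = 105*(4 + 0 - 5) - 101 = 105*(-1) - 101 = -105 - 101 = -206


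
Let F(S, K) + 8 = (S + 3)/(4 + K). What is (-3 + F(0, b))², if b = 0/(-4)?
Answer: 1681/16 ≈ 105.06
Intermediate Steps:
b = 0 (b = 0*(-¼) = 0)
F(S, K) = -8 + (3 + S)/(4 + K) (F(S, K) = -8 + (S + 3)/(4 + K) = -8 + (3 + S)/(4 + K))
(-3 + F(0, b))² = (-3 + (-29 + 0 - 8*0)/(4 + 0))² = (-3 + (-29 + 0 + 0)/4)² = (-3 + (¼)*(-29))² = (-3 - 29/4)² = (-41/4)² = 1681/16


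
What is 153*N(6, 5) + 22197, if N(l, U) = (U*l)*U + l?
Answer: 46065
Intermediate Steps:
N(l, U) = l + l*U**2 (N(l, U) = l*U**2 + l = l + l*U**2)
153*N(6, 5) + 22197 = 153*(6*(1 + 5**2)) + 22197 = 153*(6*(1 + 25)) + 22197 = 153*(6*26) + 22197 = 153*156 + 22197 = 23868 + 22197 = 46065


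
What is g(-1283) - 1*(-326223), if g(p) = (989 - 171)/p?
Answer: 418543291/1283 ≈ 3.2622e+5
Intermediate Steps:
g(p) = 818/p
g(-1283) - 1*(-326223) = 818/(-1283) - 1*(-326223) = 818*(-1/1283) + 326223 = -818/1283 + 326223 = 418543291/1283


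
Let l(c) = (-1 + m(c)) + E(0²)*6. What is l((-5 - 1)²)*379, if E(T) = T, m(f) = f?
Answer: 13265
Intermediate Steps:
l(c) = -1 + c (l(c) = (-1 + c) + 0²*6 = (-1 + c) + 0*6 = (-1 + c) + 0 = -1 + c)
l((-5 - 1)²)*379 = (-1 + (-5 - 1)²)*379 = (-1 + (-6)²)*379 = (-1 + 36)*379 = 35*379 = 13265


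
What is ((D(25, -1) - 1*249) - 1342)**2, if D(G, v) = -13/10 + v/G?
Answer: 6338866689/2500 ≈ 2.5355e+6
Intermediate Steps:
D(G, v) = -13/10 + v/G (D(G, v) = -13*1/10 + v/G = -13/10 + v/G)
((D(25, -1) - 1*249) - 1342)**2 = (((-13/10 - 1/25) - 1*249) - 1342)**2 = (((-13/10 - 1*1/25) - 249) - 1342)**2 = (((-13/10 - 1/25) - 249) - 1342)**2 = ((-67/50 - 249) - 1342)**2 = (-12517/50 - 1342)**2 = (-79617/50)**2 = 6338866689/2500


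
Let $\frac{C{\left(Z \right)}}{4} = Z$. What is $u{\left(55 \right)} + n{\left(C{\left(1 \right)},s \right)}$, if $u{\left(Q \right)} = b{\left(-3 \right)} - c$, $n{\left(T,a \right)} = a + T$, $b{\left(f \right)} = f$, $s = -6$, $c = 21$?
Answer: $-26$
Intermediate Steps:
$C{\left(Z \right)} = 4 Z$
$n{\left(T,a \right)} = T + a$
$u{\left(Q \right)} = -24$ ($u{\left(Q \right)} = -3 - 21 = -24$)
$u{\left(55 \right)} + n{\left(C{\left(1 \right)},s \right)} = -24 + \left(4 \cdot 1 - 6\right) = -24 + \left(4 - 6\right) = -24 - 2 = -26$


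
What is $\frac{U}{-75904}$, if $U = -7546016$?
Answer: $\frac{235813}{2372} \approx 99.415$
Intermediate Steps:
$\frac{U}{-75904} = - \frac{7546016}{-75904} = \left(-7546016\right) \left(- \frac{1}{75904}\right) = \frac{235813}{2372}$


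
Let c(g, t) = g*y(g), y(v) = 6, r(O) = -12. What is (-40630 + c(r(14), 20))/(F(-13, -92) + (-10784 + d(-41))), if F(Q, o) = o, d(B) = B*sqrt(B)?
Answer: 442674952/118356297 - 1668782*I*sqrt(41)/118356297 ≈ 3.7402 - 0.090282*I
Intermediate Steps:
d(B) = B**(3/2)
c(g, t) = 6*g (c(g, t) = g*6 = 6*g)
(-40630 + c(r(14), 20))/(F(-13, -92) + (-10784 + d(-41))) = (-40630 + 6*(-12))/(-92 + (-10784 + (-41)**(3/2))) = (-40630 - 72)/(-92 + (-10784 - 41*I*sqrt(41))) = -40702/(-10876 - 41*I*sqrt(41))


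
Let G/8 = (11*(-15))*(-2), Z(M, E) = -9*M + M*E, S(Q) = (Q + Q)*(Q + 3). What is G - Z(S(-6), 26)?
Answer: 2028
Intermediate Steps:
S(Q) = 2*Q*(3 + Q) (S(Q) = (2*Q)*(3 + Q) = 2*Q*(3 + Q))
Z(M, E) = -9*M + E*M
G = 2640 (G = 8*((11*(-15))*(-2)) = 8*(-165*(-2)) = 8*330 = 2640)
G - Z(S(-6), 26) = 2640 - 2*(-6)*(3 - 6)*(-9 + 26) = 2640 - 2*(-6)*(-3)*17 = 2640 - 36*17 = 2640 - 1*612 = 2640 - 612 = 2028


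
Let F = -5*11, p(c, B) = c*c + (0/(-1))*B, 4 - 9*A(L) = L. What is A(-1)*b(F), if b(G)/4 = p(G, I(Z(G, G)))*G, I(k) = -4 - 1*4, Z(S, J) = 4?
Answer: -3327500/9 ≈ -3.6972e+5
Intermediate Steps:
A(L) = 4/9 - L/9
I(k) = -8 (I(k) = -4 - 4 = -8)
p(c, B) = c² (p(c, B) = c² + (0*(-1))*B = c² + 0*B = c² + 0 = c²)
F = -55
b(G) = 4*G³ (b(G) = 4*(G²*G) = 4*G³)
A(-1)*b(F) = (4/9 - ⅑*(-1))*(4*(-55)³) = (4/9 + ⅑)*(4*(-166375)) = (5/9)*(-665500) = -3327500/9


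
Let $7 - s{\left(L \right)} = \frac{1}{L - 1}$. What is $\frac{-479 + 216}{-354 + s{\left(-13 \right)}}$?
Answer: $\frac{3682}{4857} \approx 0.75808$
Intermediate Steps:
$s{\left(L \right)} = 7 - \frac{1}{-1 + L}$ ($s{\left(L \right)} = 7 - \frac{1}{L - 1} = 7 - \frac{1}{-1 + L}$)
$\frac{-479 + 216}{-354 + s{\left(-13 \right)}} = \frac{-479 + 216}{-354 + \frac{-8 + 7 \left(-13\right)}{-1 - 13}} = - \frac{263}{-354 + \frac{-8 - 91}{-14}} = - \frac{263}{-354 - - \frac{99}{14}} = - \frac{263}{-354 + \frac{99}{14}} = - \frac{263}{- \frac{4857}{14}} = \left(-263\right) \left(- \frac{14}{4857}\right) = \frac{3682}{4857}$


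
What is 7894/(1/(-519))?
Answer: -4096986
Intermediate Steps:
7894/(1/(-519)) = 7894/(-1/519) = 7894*(-519) = -4096986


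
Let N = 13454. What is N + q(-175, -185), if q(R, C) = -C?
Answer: 13639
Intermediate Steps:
N + q(-175, -185) = 13454 - 1*(-185) = 13454 + 185 = 13639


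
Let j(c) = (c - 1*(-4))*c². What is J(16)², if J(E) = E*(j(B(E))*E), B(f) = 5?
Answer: 3317760000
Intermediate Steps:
j(c) = c²*(4 + c) (j(c) = (c + 4)*c² = (4 + c)*c² = c²*(4 + c))
J(E) = 225*E² (J(E) = E*((5²*(4 + 5))*E) = E*((25*9)*E) = E*(225*E) = 225*E²)
J(16)² = (225*16²)² = (225*256)² = 57600² = 3317760000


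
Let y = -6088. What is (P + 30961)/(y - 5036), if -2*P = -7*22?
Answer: -5173/1854 ≈ -2.7902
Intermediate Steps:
P = 77 (P = -(-7)*22/2 = -½*(-154) = 77)
(P + 30961)/(y - 5036) = (77 + 30961)/(-6088 - 5036) = 31038/(-11124) = 31038*(-1/11124) = -5173/1854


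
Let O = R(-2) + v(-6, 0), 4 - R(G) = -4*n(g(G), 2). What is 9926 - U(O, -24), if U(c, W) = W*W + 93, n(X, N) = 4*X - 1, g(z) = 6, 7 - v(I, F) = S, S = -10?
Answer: 9257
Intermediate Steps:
v(I, F) = 17 (v(I, F) = 7 - 1*(-10) = 7 + 10 = 17)
n(X, N) = -1 + 4*X
R(G) = 96 (R(G) = 4 - (-4)*(-1 + 4*6) = 4 - (-4)*(-1 + 24) = 4 - (-4)*23 = 4 - 1*(-92) = 4 + 92 = 96)
O = 113 (O = 96 + 17 = 113)
U(c, W) = 93 + W² (U(c, W) = W² + 93 = 93 + W²)
9926 - U(O, -24) = 9926 - (93 + (-24)²) = 9926 - (93 + 576) = 9926 - 1*669 = 9926 - 669 = 9257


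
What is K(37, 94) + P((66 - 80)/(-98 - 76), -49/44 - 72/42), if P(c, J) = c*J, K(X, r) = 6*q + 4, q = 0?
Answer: 14441/3828 ≈ 3.7725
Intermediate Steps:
K(X, r) = 4 (K(X, r) = 6*0 + 4 = 0 + 4 = 4)
P(c, J) = J*c
K(37, 94) + P((66 - 80)/(-98 - 76), -49/44 - 72/42) = 4 + (-49/44 - 72/42)*((66 - 80)/(-98 - 76)) = 4 + (-49*1/44 - 72*1/42)*(-14/(-174)) = 4 + (-49/44 - 12/7)*(-14*(-1/174)) = 4 - 871/308*7/87 = 4 - 871/3828 = 14441/3828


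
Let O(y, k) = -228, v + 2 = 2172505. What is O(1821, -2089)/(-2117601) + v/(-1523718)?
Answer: -511127457511/358514084502 ≈ -1.4257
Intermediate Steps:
v = 2172503 (v = -2 + 2172505 = 2172503)
O(1821, -2089)/(-2117601) + v/(-1523718) = -228/(-2117601) + 2172503/(-1523718) = -228*(-1/2117601) + 2172503*(-1/1523718) = 76/705867 - 2172503/1523718 = -511127457511/358514084502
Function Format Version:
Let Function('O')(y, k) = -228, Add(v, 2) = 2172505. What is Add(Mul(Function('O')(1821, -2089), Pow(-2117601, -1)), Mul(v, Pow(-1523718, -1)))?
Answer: Rational(-511127457511, 358514084502) ≈ -1.4257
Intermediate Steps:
v = 2172503 (v = Add(-2, 2172505) = 2172503)
Add(Mul(Function('O')(1821, -2089), Pow(-2117601, -1)), Mul(v, Pow(-1523718, -1))) = Add(Mul(-228, Pow(-2117601, -1)), Mul(2172503, Pow(-1523718, -1))) = Add(Mul(-228, Rational(-1, 2117601)), Mul(2172503, Rational(-1, 1523718))) = Add(Rational(76, 705867), Rational(-2172503, 1523718)) = Rational(-511127457511, 358514084502)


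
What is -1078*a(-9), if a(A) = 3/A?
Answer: 1078/3 ≈ 359.33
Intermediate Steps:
-1078*a(-9) = -3234/(-9) = -3234*(-1)/9 = -1078*(-⅓) = 1078/3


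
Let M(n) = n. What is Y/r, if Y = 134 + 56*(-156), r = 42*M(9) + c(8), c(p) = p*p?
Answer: -253/13 ≈ -19.462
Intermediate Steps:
c(p) = p²
r = 442 (r = 42*9 + 8² = 378 + 64 = 442)
Y = -8602 (Y = 134 - 8736 = -8602)
Y/r = -8602/442 = -8602*1/442 = -253/13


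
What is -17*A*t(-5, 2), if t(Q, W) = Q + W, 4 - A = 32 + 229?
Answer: -13107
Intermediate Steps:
A = -257 (A = 4 - (32 + 229) = 4 - 1*261 = 4 - 261 = -257)
-17*A*t(-5, 2) = -(-4369)*(-5 + 2) = -(-4369)*(-3) = -17*771 = -13107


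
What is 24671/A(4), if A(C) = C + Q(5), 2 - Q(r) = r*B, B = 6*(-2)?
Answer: 24671/66 ≈ 373.80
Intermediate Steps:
B = -12
Q(r) = 2 + 12*r (Q(r) = 2 - r*(-12) = 2 - (-12)*r = 2 + 12*r)
A(C) = 62 + C (A(C) = C + (2 + 12*5) = C + (2 + 60) = C + 62 = 62 + C)
24671/A(4) = 24671/(62 + 4) = 24671/66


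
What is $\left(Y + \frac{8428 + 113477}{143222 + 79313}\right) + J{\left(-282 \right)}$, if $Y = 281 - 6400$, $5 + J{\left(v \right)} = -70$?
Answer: $- \frac{275651977}{44507} \approx -6193.5$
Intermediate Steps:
$J{\left(v \right)} = -75$ ($J{\left(v \right)} = -5 - 70 = -75$)
$Y = -6119$ ($Y = 281 - 6400 = -6119$)
$\left(Y + \frac{8428 + 113477}{143222 + 79313}\right) + J{\left(-282 \right)} = \left(-6119 + \frac{8428 + 113477}{143222 + 79313}\right) - 75 = \left(-6119 + \frac{121905}{222535}\right) - 75 = \left(-6119 + 121905 \cdot \frac{1}{222535}\right) - 75 = \left(-6119 + \frac{24381}{44507}\right) - 75 = - \frac{272313952}{44507} - 75 = - \frac{275651977}{44507}$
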